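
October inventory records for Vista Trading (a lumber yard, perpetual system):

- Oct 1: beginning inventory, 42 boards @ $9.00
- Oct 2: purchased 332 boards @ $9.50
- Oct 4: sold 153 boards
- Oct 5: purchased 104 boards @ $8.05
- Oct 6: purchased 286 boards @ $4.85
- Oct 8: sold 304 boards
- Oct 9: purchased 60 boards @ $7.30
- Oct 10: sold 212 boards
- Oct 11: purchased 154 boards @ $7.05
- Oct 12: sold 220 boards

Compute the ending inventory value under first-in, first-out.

Oct 4, 153 sold [FIFO — oldest first]: 42 @ $9.00 + 111 @ $9.50 = $1,432.50
Oct 8, 304 sold [FIFO — oldest first]: 221 @ $9.50 + 83 @ $8.05 = $2,767.65
Oct 10, 212 sold [FIFO — oldest first]: 21 @ $8.05 + 191 @ $4.85 = $1,095.40
Oct 12, 220 sold [FIFO — oldest first]: 95 @ $4.85 + 60 @ $7.30 + 65 @ $7.05 = $1,357.00
Total COGS = $1,432.50 + $2,767.65 + $1,095.40 + $1,357.00 = $6,652.55
Ending inventory: 89 @ $7.05 = $627.45
Check: goods available $7,280.00 = COGS $6,652.55 + ending $627.45

Ending inventory = $627.45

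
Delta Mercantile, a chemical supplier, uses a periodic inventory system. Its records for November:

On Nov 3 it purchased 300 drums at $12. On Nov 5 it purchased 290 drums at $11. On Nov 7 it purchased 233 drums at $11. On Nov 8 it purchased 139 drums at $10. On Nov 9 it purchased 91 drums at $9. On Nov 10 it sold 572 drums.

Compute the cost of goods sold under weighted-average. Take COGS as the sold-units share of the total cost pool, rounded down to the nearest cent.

COGS = $6,280.59

Nov 10, sell 572: 572/1053 × $11,562.00 → $6,280.59
Ending inventory (cost pool remaining) = $5,281.41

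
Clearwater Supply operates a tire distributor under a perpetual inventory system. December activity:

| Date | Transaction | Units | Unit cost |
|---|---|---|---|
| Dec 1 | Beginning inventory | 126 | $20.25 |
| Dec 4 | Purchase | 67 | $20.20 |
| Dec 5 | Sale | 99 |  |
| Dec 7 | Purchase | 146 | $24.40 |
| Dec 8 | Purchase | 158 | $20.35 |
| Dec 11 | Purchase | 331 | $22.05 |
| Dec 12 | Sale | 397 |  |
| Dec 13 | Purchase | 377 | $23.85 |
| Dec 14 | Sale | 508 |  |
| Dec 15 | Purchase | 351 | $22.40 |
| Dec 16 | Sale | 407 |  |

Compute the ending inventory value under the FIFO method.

Dec 5, 99 sold [FIFO — oldest first]: 99 @ $20.25 = $2,004.75
Dec 12, 397 sold [FIFO — oldest first]: 27 @ $20.25 + 67 @ $20.20 + 146 @ $24.40 + 157 @ $20.35 = $8,657.50
Dec 14, 508 sold [FIFO — oldest first]: 1 @ $20.35 + 331 @ $22.05 + 176 @ $23.85 = $11,516.50
Dec 16, 407 sold [FIFO — oldest first]: 201 @ $23.85 + 206 @ $22.40 = $9,408.25
Total COGS = $2,004.75 + $8,657.50 + $11,516.50 + $9,408.25 = $31,587.00
Ending inventory: 145 @ $22.40 = $3,248.00

Ending inventory = $3,248.00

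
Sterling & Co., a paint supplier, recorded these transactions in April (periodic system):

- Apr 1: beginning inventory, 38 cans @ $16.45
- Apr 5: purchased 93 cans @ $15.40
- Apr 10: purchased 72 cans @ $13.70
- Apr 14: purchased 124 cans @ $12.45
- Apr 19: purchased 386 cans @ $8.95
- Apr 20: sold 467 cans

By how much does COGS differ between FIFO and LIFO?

$1,377.35

FIFO COGS: 38 @ $16.45 + 93 @ $15.40 + 72 @ $13.70 + 124 @ $12.45 + 140 @ $8.95 = $5,840.50
LIFO COGS: 386 @ $8.95 + 81 @ $12.45 = $4,463.15
Difference = |$5,840.50 − $4,463.15| = $1,377.35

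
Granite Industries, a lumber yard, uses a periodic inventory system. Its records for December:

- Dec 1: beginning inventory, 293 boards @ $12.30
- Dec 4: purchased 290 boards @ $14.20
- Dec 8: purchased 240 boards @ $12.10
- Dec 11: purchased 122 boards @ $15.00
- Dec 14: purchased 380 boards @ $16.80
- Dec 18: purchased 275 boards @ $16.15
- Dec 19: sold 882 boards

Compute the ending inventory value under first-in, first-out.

Dec 19, 882 sold [FIFO — oldest first]: 293 @ $12.30 + 290 @ $14.20 + 240 @ $12.10 + 59 @ $15.00 = $11,510.90
Ending inventory: 63 @ $15.00 + 380 @ $16.80 + 275 @ $16.15 = $11,770.25

Ending inventory = $11,770.25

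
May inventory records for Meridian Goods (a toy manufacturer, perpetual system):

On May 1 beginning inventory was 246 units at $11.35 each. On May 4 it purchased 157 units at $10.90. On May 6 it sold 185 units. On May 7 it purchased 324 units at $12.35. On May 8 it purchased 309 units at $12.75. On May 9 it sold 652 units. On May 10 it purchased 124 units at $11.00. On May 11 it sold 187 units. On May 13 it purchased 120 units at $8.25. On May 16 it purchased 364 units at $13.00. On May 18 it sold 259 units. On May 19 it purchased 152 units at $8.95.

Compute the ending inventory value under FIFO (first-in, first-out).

Ending inventory = $6,053.40

May 6, 185 sold [FIFO — oldest first]: 185 @ $11.35 = $2,099.75
May 9, 652 sold [FIFO — oldest first]: 61 @ $11.35 + 157 @ $10.90 + 324 @ $12.35 + 110 @ $12.75 = $7,807.55
May 11, 187 sold [FIFO — oldest first]: 187 @ $12.75 = $2,384.25
May 18, 259 sold [FIFO — oldest first]: 12 @ $12.75 + 124 @ $11.00 + 120 @ $8.25 + 3 @ $13.00 = $2,546.00
Total COGS = $2,099.75 + $7,807.55 + $2,384.25 + $2,546.00 = $14,837.55
Ending inventory: 361 @ $13.00 + 152 @ $8.95 = $6,053.40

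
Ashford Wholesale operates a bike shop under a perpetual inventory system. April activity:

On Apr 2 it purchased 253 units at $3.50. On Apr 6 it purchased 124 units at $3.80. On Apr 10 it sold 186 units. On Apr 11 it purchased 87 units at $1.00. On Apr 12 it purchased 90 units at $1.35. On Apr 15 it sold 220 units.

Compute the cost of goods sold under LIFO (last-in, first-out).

Apr 10, 186 sold [LIFO — newest first]: 124 @ $3.80 + 62 @ $3.50 = $688.20
Apr 15, 220 sold [LIFO — newest first]: 90 @ $1.35 + 87 @ $1.00 + 43 @ $3.50 = $359.00
Total COGS = $688.20 + $359.00 = $1,047.20
Ending inventory: 148 @ $3.50 = $518.00

COGS = $1,047.20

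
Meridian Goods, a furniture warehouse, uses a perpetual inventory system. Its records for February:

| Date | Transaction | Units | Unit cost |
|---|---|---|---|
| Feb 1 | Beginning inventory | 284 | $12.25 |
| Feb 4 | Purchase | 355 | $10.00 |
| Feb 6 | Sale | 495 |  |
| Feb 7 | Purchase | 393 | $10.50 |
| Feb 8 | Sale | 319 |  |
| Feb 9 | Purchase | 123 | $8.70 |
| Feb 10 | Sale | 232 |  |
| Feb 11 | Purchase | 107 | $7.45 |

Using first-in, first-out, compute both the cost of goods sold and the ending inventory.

COGS = $11,277.30; ending inventory = $1,745.45

Feb 6, 495 sold [FIFO — oldest first]: 284 @ $12.25 + 211 @ $10.00 = $5,589.00
Feb 8, 319 sold [FIFO — oldest first]: 144 @ $10.00 + 175 @ $10.50 = $3,277.50
Feb 10, 232 sold [FIFO — oldest first]: 218 @ $10.50 + 14 @ $8.70 = $2,410.80
Total COGS = $5,589.00 + $3,277.50 + $2,410.80 = $11,277.30
Ending inventory: 109 @ $8.70 + 107 @ $7.45 = $1,745.45
Check: goods available $13,022.75 = COGS $11,277.30 + ending $1,745.45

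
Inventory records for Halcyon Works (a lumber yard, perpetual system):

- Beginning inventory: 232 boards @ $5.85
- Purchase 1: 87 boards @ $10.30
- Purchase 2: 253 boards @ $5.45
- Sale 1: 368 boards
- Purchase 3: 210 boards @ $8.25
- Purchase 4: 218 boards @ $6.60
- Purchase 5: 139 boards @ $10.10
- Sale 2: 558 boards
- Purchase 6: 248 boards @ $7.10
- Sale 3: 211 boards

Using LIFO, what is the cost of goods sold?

Sale 1 (368) [LIFO — newest first]: 253 @ $5.45 + 87 @ $10.30 + 28 @ $5.85 = $2,438.75
Sale 2 (558) [LIFO — newest first]: 139 @ $10.10 + 218 @ $6.60 + 201 @ $8.25 = $4,500.95
Sale 3 (211) [LIFO — newest first]: 211 @ $7.10 = $1,498.10
Total COGS = $2,438.75 + $4,500.95 + $1,498.10 = $8,437.80
Ending inventory: 204 @ $5.85 + 9 @ $8.25 + 37 @ $7.10 = $1,530.35

COGS = $8,437.80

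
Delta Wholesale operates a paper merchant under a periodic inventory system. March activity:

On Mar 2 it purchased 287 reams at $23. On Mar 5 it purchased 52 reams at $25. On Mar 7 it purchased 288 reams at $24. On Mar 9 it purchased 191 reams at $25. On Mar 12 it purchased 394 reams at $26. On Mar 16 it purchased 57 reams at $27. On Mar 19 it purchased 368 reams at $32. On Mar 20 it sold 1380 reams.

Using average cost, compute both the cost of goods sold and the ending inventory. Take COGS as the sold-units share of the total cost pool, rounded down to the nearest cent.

Mar 20, sell 1380: 1380/1637 × $43,147.00 → $36,373.15
Ending inventory (cost pool remaining) = $6,773.85

COGS = $36,373.15; ending inventory = $6,773.85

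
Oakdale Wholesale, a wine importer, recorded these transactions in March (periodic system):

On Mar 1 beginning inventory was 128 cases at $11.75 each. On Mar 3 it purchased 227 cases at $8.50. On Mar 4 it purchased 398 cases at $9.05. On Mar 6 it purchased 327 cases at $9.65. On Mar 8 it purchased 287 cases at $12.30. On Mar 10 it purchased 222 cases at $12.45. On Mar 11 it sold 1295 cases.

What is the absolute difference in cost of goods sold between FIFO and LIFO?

FIFO COGS: 128 @ $11.75 + 227 @ $8.50 + 398 @ $9.05 + 327 @ $9.65 + 215 @ $12.30 = $12,835.45
LIFO COGS: 222 @ $12.45 + 287 @ $12.30 + 327 @ $9.65 + 398 @ $9.05 + 61 @ $8.50 = $13,569.95
Difference = |$12,835.45 − $13,569.95| = $734.50

$734.50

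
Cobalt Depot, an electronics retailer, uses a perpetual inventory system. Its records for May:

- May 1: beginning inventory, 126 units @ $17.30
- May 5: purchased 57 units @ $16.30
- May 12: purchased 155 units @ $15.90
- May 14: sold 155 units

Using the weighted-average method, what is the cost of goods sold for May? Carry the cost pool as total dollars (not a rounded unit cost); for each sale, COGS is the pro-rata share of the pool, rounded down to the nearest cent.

After May 1: 126 on hand, pool $2,179.80 (≈ $17.3000 each)
After May 5: 183 on hand, pool $3,108.90 (≈ $16.9885 each)
After May 12: 338 on hand, pool $5,573.40 (≈ $16.4893 each)
May 14, sell 155: 155/338 × $5,573.40 → $2,555.84
Ending inventory (cost pool remaining) = $3,017.56
Check: goods available $5,573.40 = COGS $2,555.84 + ending $3,017.56

COGS = $2,555.84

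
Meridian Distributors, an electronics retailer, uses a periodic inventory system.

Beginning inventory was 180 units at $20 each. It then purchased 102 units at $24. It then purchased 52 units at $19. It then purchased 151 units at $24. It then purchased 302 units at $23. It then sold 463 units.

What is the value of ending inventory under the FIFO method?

Ending inventory = $7,474

Sale 1 (463) [FIFO — oldest first]: 180 @ $20 + 102 @ $24 + 52 @ $19 + 129 @ $24 = $10,132
Ending inventory: 22 @ $24 + 302 @ $23 = $7,474
Check: goods available $17,606 = COGS $10,132 + ending $7,474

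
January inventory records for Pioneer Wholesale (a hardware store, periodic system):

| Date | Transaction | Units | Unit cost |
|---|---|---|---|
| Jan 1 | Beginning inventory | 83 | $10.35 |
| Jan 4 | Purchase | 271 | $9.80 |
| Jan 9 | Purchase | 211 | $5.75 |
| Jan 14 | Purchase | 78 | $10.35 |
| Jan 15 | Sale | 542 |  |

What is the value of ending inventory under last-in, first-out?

Ending inventory = $1,035.45

Jan 15, 542 sold [LIFO — newest first]: 78 @ $10.35 + 211 @ $5.75 + 253 @ $9.80 = $4,499.95
Ending inventory: 83 @ $10.35 + 18 @ $9.80 = $1,035.45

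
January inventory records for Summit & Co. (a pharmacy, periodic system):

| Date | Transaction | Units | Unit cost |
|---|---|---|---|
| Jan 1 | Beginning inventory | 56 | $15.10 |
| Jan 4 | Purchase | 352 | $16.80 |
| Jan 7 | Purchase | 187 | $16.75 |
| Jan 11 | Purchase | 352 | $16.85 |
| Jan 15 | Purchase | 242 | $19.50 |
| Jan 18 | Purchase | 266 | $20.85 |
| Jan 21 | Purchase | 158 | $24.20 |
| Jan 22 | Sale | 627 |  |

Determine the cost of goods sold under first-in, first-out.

COGS = $10,430.65

Jan 22, 627 sold [FIFO — oldest first]: 56 @ $15.10 + 352 @ $16.80 + 187 @ $16.75 + 32 @ $16.85 = $10,430.65
Ending inventory: 320 @ $16.85 + 242 @ $19.50 + 266 @ $20.85 + 158 @ $24.20 = $19,480.70
Check: goods available $29,911.35 = COGS $10,430.65 + ending $19,480.70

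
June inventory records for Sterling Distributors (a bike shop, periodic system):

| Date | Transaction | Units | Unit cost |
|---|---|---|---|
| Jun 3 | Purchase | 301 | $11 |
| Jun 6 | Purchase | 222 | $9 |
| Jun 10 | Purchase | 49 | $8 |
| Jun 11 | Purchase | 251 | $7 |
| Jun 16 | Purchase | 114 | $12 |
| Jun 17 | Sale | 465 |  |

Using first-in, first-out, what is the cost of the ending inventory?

Ending inventory = $4,039

Jun 17, 465 sold [FIFO — oldest first]: 301 @ $11 + 164 @ $9 = $4,787
Ending inventory: 58 @ $9 + 49 @ $8 + 251 @ $7 + 114 @ $12 = $4,039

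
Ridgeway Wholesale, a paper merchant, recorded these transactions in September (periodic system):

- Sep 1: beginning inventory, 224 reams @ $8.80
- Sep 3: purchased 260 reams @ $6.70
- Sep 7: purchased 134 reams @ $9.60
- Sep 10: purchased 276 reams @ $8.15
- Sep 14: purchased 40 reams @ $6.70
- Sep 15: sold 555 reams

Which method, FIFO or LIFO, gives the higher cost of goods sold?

FIFO COGS: 224 @ $8.80 + 260 @ $6.70 + 71 @ $9.60 = $4,394.80
LIFO COGS: 40 @ $6.70 + 276 @ $8.15 + 134 @ $9.60 + 105 @ $6.70 = $4,507.30

LIFO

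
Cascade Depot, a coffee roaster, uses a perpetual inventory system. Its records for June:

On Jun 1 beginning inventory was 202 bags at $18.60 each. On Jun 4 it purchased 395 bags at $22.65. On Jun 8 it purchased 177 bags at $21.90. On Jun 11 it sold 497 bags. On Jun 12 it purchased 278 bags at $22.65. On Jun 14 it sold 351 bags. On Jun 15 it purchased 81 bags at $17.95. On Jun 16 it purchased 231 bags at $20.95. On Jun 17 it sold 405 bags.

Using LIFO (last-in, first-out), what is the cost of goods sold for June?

Jun 11, 497 sold [LIFO — newest first]: 177 @ $21.90 + 320 @ $22.65 = $11,124.30
Jun 14, 351 sold [LIFO — newest first]: 278 @ $22.65 + 73 @ $22.65 = $7,950.15
Jun 17, 405 sold [LIFO — newest first]: 231 @ $20.95 + 81 @ $17.95 + 2 @ $22.65 + 91 @ $18.60 = $8,031.30
Total COGS = $11,124.30 + $7,950.15 + $8,031.30 = $27,105.75
Ending inventory: 111 @ $18.60 = $2,064.60
Check: goods available $29,170.35 = COGS $27,105.75 + ending $2,064.60

COGS = $27,105.75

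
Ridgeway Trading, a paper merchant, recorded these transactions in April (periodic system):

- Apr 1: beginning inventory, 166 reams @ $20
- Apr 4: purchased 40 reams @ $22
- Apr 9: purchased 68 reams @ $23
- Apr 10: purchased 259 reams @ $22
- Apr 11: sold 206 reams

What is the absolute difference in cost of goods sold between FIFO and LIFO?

FIFO COGS: 166 @ $20 + 40 @ $22 = $4,200
LIFO COGS: 206 @ $22 = $4,532
Difference = |$4,200 − $4,532| = $332

$332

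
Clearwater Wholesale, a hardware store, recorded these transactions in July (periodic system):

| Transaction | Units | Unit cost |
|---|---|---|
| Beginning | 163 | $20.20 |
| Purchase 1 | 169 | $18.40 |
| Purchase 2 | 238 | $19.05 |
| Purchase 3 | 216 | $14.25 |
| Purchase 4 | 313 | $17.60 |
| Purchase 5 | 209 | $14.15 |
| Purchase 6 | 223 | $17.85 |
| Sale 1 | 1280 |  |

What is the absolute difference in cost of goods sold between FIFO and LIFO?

FIFO COGS: 163 @ $20.20 + 169 @ $18.40 + 238 @ $19.05 + 216 @ $14.25 + 313 @ $17.60 + 181 @ $14.15 = $22,084.05
LIFO COGS: 223 @ $17.85 + 209 @ $14.15 + 313 @ $17.60 + 216 @ $14.25 + 238 @ $19.05 + 81 @ $18.40 = $21,549.00
Difference = |$22,084.05 − $21,549.00| = $535.05

$535.05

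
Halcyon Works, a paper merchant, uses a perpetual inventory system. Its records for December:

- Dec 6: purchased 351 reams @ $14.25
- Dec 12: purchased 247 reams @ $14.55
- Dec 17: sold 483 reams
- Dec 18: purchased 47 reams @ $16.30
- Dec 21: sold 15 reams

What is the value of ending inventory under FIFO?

Ending inventory = $2,221.10

Dec 17, 483 sold [FIFO — oldest first]: 351 @ $14.25 + 132 @ $14.55 = $6,922.35
Dec 21, 15 sold [FIFO — oldest first]: 15 @ $14.55 = $218.25
Total COGS = $6,922.35 + $218.25 = $7,140.60
Ending inventory: 100 @ $14.55 + 47 @ $16.30 = $2,221.10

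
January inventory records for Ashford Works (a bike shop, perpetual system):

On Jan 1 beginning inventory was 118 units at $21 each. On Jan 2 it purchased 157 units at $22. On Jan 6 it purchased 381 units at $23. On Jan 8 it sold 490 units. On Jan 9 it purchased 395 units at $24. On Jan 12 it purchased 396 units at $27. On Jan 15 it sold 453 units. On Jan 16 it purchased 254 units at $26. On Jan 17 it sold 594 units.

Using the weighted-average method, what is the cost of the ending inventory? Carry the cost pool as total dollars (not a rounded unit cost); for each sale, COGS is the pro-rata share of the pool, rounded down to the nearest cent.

Ending inventory = $4,151.04

After Jan 1: 118 on hand, pool $2,478.00 (≈ $21.0000 each)
After Jan 2: 275 on hand, pool $5,932.00 (≈ $21.5709 each)
After Jan 6: 656 on hand, pool $14,695.00 (≈ $22.4009 each)
Jan 8, sell 490: 490/656 × $14,695.00 → $10,976.44
After Jan 9: 561 on hand, pool $13,198.56 (≈ $23.5268 each)
After Jan 12: 957 on hand, pool $23,890.56 (≈ $24.9640 each)
Jan 15, sell 453: 453/957 × $23,890.56 → $11,308.69
After Jan 16: 758 on hand, pool $19,185.87 (≈ $25.3112 each)
Jan 17, sell 594: 594/758 × $19,185.87 → $15,034.83
Total COGS = $10,976.44 + $11,308.69 + $15,034.83 = $37,319.96
Ending inventory (cost pool remaining) = $4,151.04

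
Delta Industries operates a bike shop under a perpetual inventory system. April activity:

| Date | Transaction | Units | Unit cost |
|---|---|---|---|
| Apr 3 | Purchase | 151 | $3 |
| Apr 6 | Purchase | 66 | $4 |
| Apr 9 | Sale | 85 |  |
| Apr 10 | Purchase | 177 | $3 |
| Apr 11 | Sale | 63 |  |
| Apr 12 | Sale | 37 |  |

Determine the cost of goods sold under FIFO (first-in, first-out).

Apr 9, 85 sold [FIFO — oldest first]: 85 @ $3 = $255
Apr 11, 63 sold [FIFO — oldest first]: 63 @ $3 = $189
Apr 12, 37 sold [FIFO — oldest first]: 3 @ $3 + 34 @ $4 = $145
Total COGS = $255 + $189 + $145 = $589
Ending inventory: 32 @ $4 + 177 @ $3 = $659
Check: goods available $1,248 = COGS $589 + ending $659

COGS = $589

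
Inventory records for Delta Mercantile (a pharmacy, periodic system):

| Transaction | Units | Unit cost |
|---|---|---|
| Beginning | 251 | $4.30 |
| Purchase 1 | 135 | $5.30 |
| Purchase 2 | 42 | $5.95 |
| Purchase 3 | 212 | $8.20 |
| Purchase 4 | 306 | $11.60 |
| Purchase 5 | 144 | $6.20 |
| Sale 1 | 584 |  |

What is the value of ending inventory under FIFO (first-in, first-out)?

Sale 1 (584) [FIFO — oldest first]: 251 @ $4.30 + 135 @ $5.30 + 42 @ $5.95 + 156 @ $8.20 = $3,323.90
Ending inventory: 56 @ $8.20 + 306 @ $11.60 + 144 @ $6.20 = $4,901.60

Ending inventory = $4,901.60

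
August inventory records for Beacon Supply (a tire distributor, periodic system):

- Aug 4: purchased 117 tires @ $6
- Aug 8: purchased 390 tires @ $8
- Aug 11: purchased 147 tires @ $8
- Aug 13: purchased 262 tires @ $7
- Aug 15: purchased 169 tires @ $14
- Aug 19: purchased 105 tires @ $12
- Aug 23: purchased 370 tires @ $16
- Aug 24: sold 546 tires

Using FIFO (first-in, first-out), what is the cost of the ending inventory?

Aug 24, 546 sold [FIFO — oldest first]: 117 @ $6 + 390 @ $8 + 39 @ $8 = $4,134
Ending inventory: 108 @ $8 + 262 @ $7 + 169 @ $14 + 105 @ $12 + 370 @ $16 = $12,244
Check: goods available $16,378 = COGS $4,134 + ending $12,244

Ending inventory = $12,244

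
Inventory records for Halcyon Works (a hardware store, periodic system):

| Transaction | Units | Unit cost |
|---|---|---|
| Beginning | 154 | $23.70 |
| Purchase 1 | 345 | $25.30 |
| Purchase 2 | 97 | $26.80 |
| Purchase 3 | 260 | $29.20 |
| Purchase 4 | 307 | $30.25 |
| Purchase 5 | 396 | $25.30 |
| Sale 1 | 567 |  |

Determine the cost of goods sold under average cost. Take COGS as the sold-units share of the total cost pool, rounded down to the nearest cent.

COGS = $15,229.87

Sale 1, sell 567: 567/1559 × $41,875.45 → $15,229.87
Ending inventory (cost pool remaining) = $26,645.58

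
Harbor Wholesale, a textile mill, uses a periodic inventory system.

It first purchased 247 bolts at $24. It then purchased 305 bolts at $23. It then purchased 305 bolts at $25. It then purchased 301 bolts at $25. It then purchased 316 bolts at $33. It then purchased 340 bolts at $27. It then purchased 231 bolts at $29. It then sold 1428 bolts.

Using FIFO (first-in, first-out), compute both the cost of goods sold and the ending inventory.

COGS = $37,003; ending inventory = $17,397

Sale 1 (1428) [FIFO — oldest first]: 247 @ $24 + 305 @ $23 + 305 @ $25 + 301 @ $25 + 270 @ $33 = $37,003
Ending inventory: 46 @ $33 + 340 @ $27 + 231 @ $29 = $17,397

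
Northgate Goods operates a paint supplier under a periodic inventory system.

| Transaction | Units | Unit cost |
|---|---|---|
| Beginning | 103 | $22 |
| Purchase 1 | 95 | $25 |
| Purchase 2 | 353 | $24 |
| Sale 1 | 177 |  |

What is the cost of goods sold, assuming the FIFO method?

COGS = $4,116

Sale 1 (177) [FIFO — oldest first]: 103 @ $22 + 74 @ $25 = $4,116
Ending inventory: 21 @ $25 + 353 @ $24 = $8,997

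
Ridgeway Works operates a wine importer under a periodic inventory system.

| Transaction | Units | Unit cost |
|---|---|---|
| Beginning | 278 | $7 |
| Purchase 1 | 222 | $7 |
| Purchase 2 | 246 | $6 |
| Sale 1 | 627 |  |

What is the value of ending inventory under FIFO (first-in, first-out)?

Sale 1 (627) [FIFO — oldest first]: 278 @ $7 + 222 @ $7 + 127 @ $6 = $4,262
Ending inventory: 119 @ $6 = $714
Check: goods available $4,976 = COGS $4,262 + ending $714

Ending inventory = $714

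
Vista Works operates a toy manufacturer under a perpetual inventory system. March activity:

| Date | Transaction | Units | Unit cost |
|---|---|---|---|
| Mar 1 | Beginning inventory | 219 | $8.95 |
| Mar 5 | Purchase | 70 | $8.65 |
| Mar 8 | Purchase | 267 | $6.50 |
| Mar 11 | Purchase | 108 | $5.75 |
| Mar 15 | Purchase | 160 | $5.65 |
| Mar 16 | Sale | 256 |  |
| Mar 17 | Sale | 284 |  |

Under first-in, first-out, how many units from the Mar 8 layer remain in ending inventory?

Mar 16, 256 sold [FIFO — oldest first]: 219 @ $8.95 + 37 @ $8.65 = $2,280.10
Mar 17, 284 sold [FIFO — oldest first]: 33 @ $8.65 + 251 @ $6.50 = $1,916.95
Total COGS = $2,280.10 + $1,916.95 = $4,197.05
Ending inventory: 16 @ $6.50 + 108 @ $5.75 + 160 @ $5.65 = $1,629.00
Check: goods available $5,826.05 = COGS $4,197.05 + ending $1,629.00

16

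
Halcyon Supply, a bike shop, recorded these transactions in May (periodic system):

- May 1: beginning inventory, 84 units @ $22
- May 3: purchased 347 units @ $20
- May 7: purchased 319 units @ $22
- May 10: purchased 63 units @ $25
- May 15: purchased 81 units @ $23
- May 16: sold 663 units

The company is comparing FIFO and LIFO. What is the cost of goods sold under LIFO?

COGS = $14,456

FIFO COGS: 84 @ $22 + 347 @ $20 + 232 @ $22 = $13,892
LIFO COGS: 81 @ $23 + 63 @ $25 + 319 @ $22 + 200 @ $20 = $14,456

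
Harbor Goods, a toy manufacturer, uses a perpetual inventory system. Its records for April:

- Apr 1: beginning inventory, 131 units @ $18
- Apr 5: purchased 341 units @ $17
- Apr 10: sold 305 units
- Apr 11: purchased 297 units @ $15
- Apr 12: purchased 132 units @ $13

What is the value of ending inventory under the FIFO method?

Ending inventory = $9,010

Apr 10, 305 sold [FIFO — oldest first]: 131 @ $18 + 174 @ $17 = $5,316
Ending inventory: 167 @ $17 + 297 @ $15 + 132 @ $13 = $9,010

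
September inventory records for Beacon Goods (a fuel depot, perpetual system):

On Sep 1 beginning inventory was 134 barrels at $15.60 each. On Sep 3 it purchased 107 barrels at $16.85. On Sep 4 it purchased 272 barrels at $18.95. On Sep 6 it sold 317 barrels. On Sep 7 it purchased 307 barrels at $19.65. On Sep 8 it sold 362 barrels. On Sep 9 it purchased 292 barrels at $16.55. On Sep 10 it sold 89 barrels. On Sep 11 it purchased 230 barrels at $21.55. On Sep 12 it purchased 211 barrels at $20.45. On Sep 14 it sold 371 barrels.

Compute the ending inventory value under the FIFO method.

Ending inventory = $8,689.60

Sep 6, 317 sold [FIFO — oldest first]: 134 @ $15.60 + 107 @ $16.85 + 76 @ $18.95 = $5,333.55
Sep 8, 362 sold [FIFO — oldest first]: 196 @ $18.95 + 166 @ $19.65 = $6,976.10
Sep 10, 89 sold [FIFO — oldest first]: 89 @ $19.65 = $1,748.85
Sep 14, 371 sold [FIFO — oldest first]: 52 @ $19.65 + 292 @ $16.55 + 27 @ $21.55 = $6,436.25
Total COGS = $5,333.55 + $6,976.10 + $1,748.85 + $6,436.25 = $20,494.75
Ending inventory: 203 @ $21.55 + 211 @ $20.45 = $8,689.60
Check: goods available $29,184.35 = COGS $20,494.75 + ending $8,689.60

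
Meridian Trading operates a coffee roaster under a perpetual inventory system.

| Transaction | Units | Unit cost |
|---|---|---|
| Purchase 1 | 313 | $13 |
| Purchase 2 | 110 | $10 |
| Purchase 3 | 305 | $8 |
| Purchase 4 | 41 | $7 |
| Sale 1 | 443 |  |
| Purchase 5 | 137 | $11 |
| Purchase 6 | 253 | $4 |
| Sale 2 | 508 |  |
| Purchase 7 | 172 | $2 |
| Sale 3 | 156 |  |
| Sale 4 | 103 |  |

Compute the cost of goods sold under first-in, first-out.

Sale 1 (443) [FIFO — oldest first]: 313 @ $13 + 110 @ $10 + 20 @ $8 = $5,329
Sale 2 (508) [FIFO — oldest first]: 285 @ $8 + 41 @ $7 + 137 @ $11 + 45 @ $4 = $4,254
Sale 3 (156) [FIFO — oldest first]: 156 @ $4 = $624
Sale 4 (103) [FIFO — oldest first]: 52 @ $4 + 51 @ $2 = $310
Total COGS = $5,329 + $4,254 + $624 + $310 = $10,517
Ending inventory: 121 @ $2 = $242

COGS = $10,517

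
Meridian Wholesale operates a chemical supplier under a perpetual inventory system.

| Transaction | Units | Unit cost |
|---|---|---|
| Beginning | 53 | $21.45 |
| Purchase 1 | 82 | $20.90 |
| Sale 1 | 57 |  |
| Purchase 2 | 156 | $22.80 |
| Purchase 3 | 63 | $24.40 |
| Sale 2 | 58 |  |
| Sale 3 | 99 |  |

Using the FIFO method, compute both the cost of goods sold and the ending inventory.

Sale 1 (57) [FIFO — oldest first]: 53 @ $21.45 + 4 @ $20.90 = $1,220.45
Sale 2 (58) [FIFO — oldest first]: 58 @ $20.90 = $1,212.20
Sale 3 (99) [FIFO — oldest first]: 20 @ $20.90 + 79 @ $22.80 = $2,219.20
Total COGS = $1,220.45 + $1,212.20 + $2,219.20 = $4,651.85
Ending inventory: 77 @ $22.80 + 63 @ $24.40 = $3,292.80

COGS = $4,651.85; ending inventory = $3,292.80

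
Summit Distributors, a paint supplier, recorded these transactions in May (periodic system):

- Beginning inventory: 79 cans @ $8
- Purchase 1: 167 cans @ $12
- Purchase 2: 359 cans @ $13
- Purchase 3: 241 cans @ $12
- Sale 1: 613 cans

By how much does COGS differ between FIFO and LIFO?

$316

FIFO COGS: 79 @ $8 + 167 @ $12 + 359 @ $13 + 8 @ $12 = $7,399
LIFO COGS: 241 @ $12 + 359 @ $13 + 13 @ $12 = $7,715
Difference = |$7,399 − $7,715| = $316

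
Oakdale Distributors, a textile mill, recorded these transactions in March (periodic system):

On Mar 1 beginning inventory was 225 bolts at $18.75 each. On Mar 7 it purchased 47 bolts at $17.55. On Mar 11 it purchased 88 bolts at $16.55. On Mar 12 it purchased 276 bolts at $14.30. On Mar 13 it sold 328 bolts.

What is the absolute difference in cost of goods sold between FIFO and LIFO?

$1,163.00

FIFO COGS: 225 @ $18.75 + 47 @ $17.55 + 56 @ $16.55 = $5,970.40
LIFO COGS: 276 @ $14.30 + 52 @ $16.55 = $4,807.40
Difference = |$5,970.40 − $4,807.40| = $1,163.00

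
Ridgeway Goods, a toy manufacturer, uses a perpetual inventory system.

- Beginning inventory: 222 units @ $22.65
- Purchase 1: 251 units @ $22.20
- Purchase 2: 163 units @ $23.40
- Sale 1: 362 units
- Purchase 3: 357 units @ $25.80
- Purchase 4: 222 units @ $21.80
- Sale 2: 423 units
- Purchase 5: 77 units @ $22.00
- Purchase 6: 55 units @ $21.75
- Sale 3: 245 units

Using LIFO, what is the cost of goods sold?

Sale 1 (362) [LIFO — newest first]: 163 @ $23.40 + 199 @ $22.20 = $8,232.00
Sale 2 (423) [LIFO — newest first]: 222 @ $21.80 + 201 @ $25.80 = $10,025.40
Sale 3 (245) [LIFO — newest first]: 55 @ $21.75 + 77 @ $22.00 + 113 @ $25.80 = $5,805.65
Total COGS = $8,232.00 + $10,025.40 + $5,805.65 = $24,063.05
Ending inventory: 222 @ $22.65 + 52 @ $22.20 + 43 @ $25.80 = $7,292.10

COGS = $24,063.05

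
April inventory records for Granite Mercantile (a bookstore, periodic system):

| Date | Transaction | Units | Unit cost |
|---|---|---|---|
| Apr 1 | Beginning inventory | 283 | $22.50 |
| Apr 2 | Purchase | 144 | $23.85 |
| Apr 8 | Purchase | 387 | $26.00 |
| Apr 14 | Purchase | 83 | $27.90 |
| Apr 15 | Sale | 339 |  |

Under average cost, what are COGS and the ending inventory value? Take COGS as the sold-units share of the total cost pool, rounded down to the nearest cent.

COGS = $8,382.25; ending inventory = $13,797.35

Apr 15, sell 339: 339/897 × $22,179.60 → $8,382.25
Ending inventory (cost pool remaining) = $13,797.35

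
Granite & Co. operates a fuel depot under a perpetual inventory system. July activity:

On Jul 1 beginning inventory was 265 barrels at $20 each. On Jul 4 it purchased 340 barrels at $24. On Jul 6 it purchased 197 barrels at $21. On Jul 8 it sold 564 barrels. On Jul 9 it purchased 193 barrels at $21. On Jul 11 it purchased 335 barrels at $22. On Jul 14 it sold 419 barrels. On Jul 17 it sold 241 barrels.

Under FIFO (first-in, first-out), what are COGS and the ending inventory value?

Jul 8, 564 sold [FIFO — oldest first]: 265 @ $20 + 299 @ $24 = $12,476
Jul 14, 419 sold [FIFO — oldest first]: 41 @ $24 + 197 @ $21 + 181 @ $21 = $8,922
Jul 17, 241 sold [FIFO — oldest first]: 12 @ $21 + 229 @ $22 = $5,290
Total COGS = $12,476 + $8,922 + $5,290 = $26,688
Ending inventory: 106 @ $22 = $2,332

COGS = $26,688; ending inventory = $2,332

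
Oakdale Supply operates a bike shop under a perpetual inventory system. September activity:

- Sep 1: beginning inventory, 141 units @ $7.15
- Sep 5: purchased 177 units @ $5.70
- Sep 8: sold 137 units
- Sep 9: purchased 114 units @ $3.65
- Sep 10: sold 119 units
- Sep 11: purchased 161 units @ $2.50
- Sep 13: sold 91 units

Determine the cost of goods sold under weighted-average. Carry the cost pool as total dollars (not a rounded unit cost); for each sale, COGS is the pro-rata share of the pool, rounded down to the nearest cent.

COGS = $1,860.62

After Sep 1: 141 on hand, pool $1,008.15 (≈ $7.1500 each)
After Sep 5: 318 on hand, pool $2,017.05 (≈ $6.3429 each)
Sep 8, sell 137: 137/318 × $2,017.05 → $868.98
After Sep 9: 295 on hand, pool $1,564.17 (≈ $5.3023 each)
Sep 10, sell 119: 119/295 × $1,564.17 → $630.97
After Sep 11: 337 on hand, pool $1,335.70 (≈ $3.9635 each)
Sep 13, sell 91: 91/337 × $1,335.70 → $360.67
Total COGS = $868.98 + $630.97 + $360.67 = $1,860.62
Ending inventory (cost pool remaining) = $975.03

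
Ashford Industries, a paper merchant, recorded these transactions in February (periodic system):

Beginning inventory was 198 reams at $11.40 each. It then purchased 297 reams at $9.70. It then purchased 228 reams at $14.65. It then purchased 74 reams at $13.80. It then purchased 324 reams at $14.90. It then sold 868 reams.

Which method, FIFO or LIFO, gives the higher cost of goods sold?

LIFO

FIFO COGS: 198 @ $11.40 + 297 @ $9.70 + 228 @ $14.65 + 74 @ $13.80 + 71 @ $14.90 = $10,557.40
LIFO COGS: 324 @ $14.90 + 74 @ $13.80 + 228 @ $14.65 + 242 @ $9.70 = $11,536.40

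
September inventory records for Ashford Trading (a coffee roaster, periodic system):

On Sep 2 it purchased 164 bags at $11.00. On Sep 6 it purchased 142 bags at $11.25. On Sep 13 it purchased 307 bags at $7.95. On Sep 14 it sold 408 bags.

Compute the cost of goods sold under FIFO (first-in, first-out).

COGS = $4,212.40

Sep 14, 408 sold [FIFO — oldest first]: 164 @ $11.00 + 142 @ $11.25 + 102 @ $7.95 = $4,212.40
Ending inventory: 205 @ $7.95 = $1,629.75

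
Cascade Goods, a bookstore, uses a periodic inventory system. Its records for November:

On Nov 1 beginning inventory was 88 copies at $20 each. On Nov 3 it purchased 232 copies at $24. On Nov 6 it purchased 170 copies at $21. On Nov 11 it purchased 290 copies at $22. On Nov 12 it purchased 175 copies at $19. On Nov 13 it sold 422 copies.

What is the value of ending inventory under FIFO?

Nov 13, 422 sold [FIFO — oldest first]: 88 @ $20 + 232 @ $24 + 102 @ $21 = $9,470
Ending inventory: 68 @ $21 + 290 @ $22 + 175 @ $19 = $11,133
Check: goods available $20,603 = COGS $9,470 + ending $11,133

Ending inventory = $11,133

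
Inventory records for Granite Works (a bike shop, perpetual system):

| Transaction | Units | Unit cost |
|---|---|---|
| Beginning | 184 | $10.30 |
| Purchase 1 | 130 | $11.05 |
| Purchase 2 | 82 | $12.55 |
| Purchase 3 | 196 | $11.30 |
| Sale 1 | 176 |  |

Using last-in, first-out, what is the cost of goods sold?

COGS = $1,988.80

Sale 1 (176) [LIFO — newest first]: 176 @ $11.30 = $1,988.80
Ending inventory: 184 @ $10.30 + 130 @ $11.05 + 82 @ $12.55 + 20 @ $11.30 = $4,586.80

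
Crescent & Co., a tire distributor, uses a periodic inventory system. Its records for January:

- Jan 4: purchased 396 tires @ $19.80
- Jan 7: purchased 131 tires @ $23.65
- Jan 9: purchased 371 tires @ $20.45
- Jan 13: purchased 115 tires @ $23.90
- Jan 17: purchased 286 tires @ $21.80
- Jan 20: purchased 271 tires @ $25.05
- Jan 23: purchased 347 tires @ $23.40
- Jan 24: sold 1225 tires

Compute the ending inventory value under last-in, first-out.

Ending inventory = $14,313.20

Jan 24, 1225 sold [LIFO — newest first]: 347 @ $23.40 + 271 @ $25.05 + 286 @ $21.80 + 115 @ $23.90 + 206 @ $20.45 = $28,104.35
Ending inventory: 396 @ $19.80 + 131 @ $23.65 + 165 @ $20.45 = $14,313.20
Check: goods available $42,417.55 = COGS $28,104.35 + ending $14,313.20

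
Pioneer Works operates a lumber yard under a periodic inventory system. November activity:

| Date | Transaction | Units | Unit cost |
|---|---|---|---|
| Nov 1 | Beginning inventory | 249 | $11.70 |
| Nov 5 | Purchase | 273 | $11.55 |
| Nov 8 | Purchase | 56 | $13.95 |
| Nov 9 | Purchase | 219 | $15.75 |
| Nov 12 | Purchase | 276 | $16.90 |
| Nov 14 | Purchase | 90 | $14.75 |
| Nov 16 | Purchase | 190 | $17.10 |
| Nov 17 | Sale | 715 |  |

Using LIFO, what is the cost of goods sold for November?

Nov 17, 715 sold [LIFO — newest first]: 190 @ $17.10 + 90 @ $14.75 + 276 @ $16.90 + 159 @ $15.75 = $11,745.15
Ending inventory: 249 @ $11.70 + 273 @ $11.55 + 56 @ $13.95 + 60 @ $15.75 = $7,792.65
Check: goods available $19,537.80 = COGS $11,745.15 + ending $7,792.65

COGS = $11,745.15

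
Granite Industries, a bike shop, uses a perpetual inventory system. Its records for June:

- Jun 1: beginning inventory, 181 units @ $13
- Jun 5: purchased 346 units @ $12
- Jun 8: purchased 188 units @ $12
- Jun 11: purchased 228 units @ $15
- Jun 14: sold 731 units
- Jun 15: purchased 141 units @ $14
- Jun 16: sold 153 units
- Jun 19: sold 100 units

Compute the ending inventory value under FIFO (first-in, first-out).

Ending inventory = $1,400

Jun 14, 731 sold [FIFO — oldest first]: 181 @ $13 + 346 @ $12 + 188 @ $12 + 16 @ $15 = $9,001
Jun 16, 153 sold [FIFO — oldest first]: 153 @ $15 = $2,295
Jun 19, 100 sold [FIFO — oldest first]: 59 @ $15 + 41 @ $14 = $1,459
Total COGS = $9,001 + $2,295 + $1,459 = $12,755
Ending inventory: 100 @ $14 = $1,400
Check: goods available $14,155 = COGS $12,755 + ending $1,400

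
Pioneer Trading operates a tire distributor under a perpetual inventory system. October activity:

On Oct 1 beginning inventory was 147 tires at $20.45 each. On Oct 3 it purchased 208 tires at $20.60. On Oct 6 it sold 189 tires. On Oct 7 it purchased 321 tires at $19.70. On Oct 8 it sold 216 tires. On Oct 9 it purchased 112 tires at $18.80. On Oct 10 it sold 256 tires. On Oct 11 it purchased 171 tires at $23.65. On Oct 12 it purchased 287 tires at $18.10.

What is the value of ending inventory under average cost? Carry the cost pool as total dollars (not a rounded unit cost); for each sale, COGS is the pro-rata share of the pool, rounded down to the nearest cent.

After Oct 1: 147 on hand, pool $3,006.15 (≈ $20.4500 each)
After Oct 3: 355 on hand, pool $7,290.95 (≈ $20.5379 each)
Oct 6, sell 189: 189/355 × $7,290.95 → $3,881.66
After Oct 7: 487 on hand, pool $9,732.99 (≈ $19.9856 each)
Oct 8, sell 216: 216/487 × $9,732.99 → $4,316.89
After Oct 9: 383 on hand, pool $7,521.70 (≈ $19.6389 each)
Oct 10, sell 256: 256/383 × $7,521.70 → $5,027.55
After Oct 11: 298 on hand, pool $6,538.30 (≈ $21.9406 each)
After Oct 12: 585 on hand, pool $11,733.00 (≈ $20.0564 each)
Total COGS = $3,881.66 + $4,316.89 + $5,027.55 = $13,226.10
Ending inventory (cost pool remaining) = $11,733.00

Ending inventory = $11,733.00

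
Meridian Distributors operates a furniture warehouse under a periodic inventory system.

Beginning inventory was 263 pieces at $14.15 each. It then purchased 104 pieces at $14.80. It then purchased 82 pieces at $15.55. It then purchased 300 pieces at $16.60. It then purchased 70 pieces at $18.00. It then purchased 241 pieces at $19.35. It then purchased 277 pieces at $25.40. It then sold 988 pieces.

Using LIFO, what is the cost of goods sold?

Sale 1 (988) [LIFO — newest first]: 277 @ $25.40 + 241 @ $19.35 + 70 @ $18.00 + 300 @ $16.60 + 82 @ $15.55 + 18 @ $14.80 = $19,480.65
Ending inventory: 263 @ $14.15 + 86 @ $14.80 = $4,994.25

COGS = $19,480.65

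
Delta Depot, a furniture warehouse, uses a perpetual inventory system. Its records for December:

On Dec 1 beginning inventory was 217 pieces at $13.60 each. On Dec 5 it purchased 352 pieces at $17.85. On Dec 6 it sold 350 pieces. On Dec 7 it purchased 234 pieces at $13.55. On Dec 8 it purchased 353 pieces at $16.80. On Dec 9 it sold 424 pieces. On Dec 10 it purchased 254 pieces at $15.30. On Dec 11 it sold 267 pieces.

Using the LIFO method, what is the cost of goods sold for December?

Dec 6, 350 sold [LIFO — newest first]: 350 @ $17.85 = $6,247.50
Dec 9, 424 sold [LIFO — newest first]: 353 @ $16.80 + 71 @ $13.55 = $6,892.45
Dec 11, 267 sold [LIFO — newest first]: 254 @ $15.30 + 13 @ $13.55 = $4,062.35
Total COGS = $6,247.50 + $6,892.45 + $4,062.35 = $17,202.30
Ending inventory: 217 @ $13.60 + 2 @ $17.85 + 150 @ $13.55 = $5,019.40
Check: goods available $22,221.70 = COGS $17,202.30 + ending $5,019.40

COGS = $17,202.30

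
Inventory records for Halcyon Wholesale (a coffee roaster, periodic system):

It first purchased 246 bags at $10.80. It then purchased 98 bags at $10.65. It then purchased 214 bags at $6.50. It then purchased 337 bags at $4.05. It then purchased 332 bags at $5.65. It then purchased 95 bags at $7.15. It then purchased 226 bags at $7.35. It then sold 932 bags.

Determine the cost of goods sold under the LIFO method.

Sale 1 (932) [LIFO — newest first]: 226 @ $7.35 + 95 @ $7.15 + 332 @ $5.65 + 279 @ $4.05 = $5,346.10
Ending inventory: 246 @ $10.80 + 98 @ $10.65 + 214 @ $6.50 + 58 @ $4.05 = $5,326.40

COGS = $5,346.10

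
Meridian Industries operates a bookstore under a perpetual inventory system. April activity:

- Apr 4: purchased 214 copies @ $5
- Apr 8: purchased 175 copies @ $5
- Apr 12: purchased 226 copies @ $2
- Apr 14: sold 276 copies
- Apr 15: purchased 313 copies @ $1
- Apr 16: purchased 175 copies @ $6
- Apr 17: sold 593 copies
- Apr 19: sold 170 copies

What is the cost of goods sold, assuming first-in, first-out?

Apr 14, 276 sold [FIFO — oldest first]: 214 @ $5 + 62 @ $5 = $1,380
Apr 17, 593 sold [FIFO — oldest first]: 113 @ $5 + 226 @ $2 + 254 @ $1 = $1,271
Apr 19, 170 sold [FIFO — oldest first]: 59 @ $1 + 111 @ $6 = $725
Total COGS = $1,380 + $1,271 + $725 = $3,376
Ending inventory: 64 @ $6 = $384
Check: goods available $3,760 = COGS $3,376 + ending $384

COGS = $3,376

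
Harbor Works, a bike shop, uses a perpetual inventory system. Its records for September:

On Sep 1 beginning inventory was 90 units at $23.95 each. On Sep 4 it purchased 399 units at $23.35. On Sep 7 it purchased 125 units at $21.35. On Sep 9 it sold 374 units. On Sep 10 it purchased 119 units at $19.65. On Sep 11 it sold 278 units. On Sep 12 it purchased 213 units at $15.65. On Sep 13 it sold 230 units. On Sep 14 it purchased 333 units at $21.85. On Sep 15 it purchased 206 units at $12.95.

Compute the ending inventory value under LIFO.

Ending inventory = $11,476.55

Sep 9, 374 sold [LIFO — newest first]: 125 @ $21.35 + 249 @ $23.35 = $8,482.90
Sep 11, 278 sold [LIFO — newest first]: 119 @ $19.65 + 150 @ $23.35 + 9 @ $23.95 = $6,056.40
Sep 13, 230 sold [LIFO — newest first]: 213 @ $15.65 + 17 @ $23.95 = $3,740.60
Total COGS = $8,482.90 + $6,056.40 + $3,740.60 = $18,279.90
Ending inventory: 64 @ $23.95 + 333 @ $21.85 + 206 @ $12.95 = $11,476.55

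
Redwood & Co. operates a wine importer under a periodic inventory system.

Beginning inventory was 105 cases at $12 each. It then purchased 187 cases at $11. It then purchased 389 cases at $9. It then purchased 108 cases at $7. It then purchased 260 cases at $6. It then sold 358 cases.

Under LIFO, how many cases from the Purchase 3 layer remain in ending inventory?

10

Sale 1 (358) [LIFO — newest first]: 260 @ $6 + 98 @ $7 = $2,246
Ending inventory: 105 @ $12 + 187 @ $11 + 389 @ $9 + 10 @ $7 = $6,888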